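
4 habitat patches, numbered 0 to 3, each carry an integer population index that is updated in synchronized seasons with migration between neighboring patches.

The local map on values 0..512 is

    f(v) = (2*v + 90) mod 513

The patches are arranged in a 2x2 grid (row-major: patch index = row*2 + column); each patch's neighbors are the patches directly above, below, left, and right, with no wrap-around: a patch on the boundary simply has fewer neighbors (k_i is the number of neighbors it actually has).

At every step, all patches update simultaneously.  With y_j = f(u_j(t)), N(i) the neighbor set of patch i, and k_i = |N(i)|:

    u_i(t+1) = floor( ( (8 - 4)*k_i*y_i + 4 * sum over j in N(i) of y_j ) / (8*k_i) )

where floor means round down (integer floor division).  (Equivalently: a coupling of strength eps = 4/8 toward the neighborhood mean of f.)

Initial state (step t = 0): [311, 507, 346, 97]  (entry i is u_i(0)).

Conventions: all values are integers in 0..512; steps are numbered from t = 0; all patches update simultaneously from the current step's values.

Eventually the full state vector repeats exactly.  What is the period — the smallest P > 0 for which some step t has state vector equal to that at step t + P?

Simulating step by step:
t=0: [311, 507, 346, 97]
t=1: [186, 159, 255, 228]
t=2: [354, 327, 167, 140]
t=3: [306, 279, 375, 348]
t=4: [210, 183, 279, 252]
t=5: [402, 375, 215, 188]
t=6: [274, 375, 215, 316]
t=7: [146, 247, 87, 188]
t=8: [274, 247, 344, 316]
t=9: [146, 119, 216, 188]
t=10: [275, 376, 216, 317]
t=11: [148, 249, 89, 190]
t=12: [278, 251, 348, 320]
t=13: [154, 127, 224, 196]
t=14: [291, 392, 232, 333]
t=15: [180, 281, 121, 222]
t=16: [342, 187, 283, 128]
t=17: [282, 383, 223, 324]
t=18: [162, 263, 103, 204]
t=19: [306, 279, 376, 348]
t=20: [210, 183, 280, 252]
t=21: [403, 375, 216, 188]
t=22: [275, 375, 216, 317]
t=23: [147, 248, 89, 189]
t=24: [277, 249, 347, 319]
t=25: [152, 124, 222, 194]
t=26: [286, 387, 228, 328]
t=27: [170, 271, 112, 212]
t=28: [323, 167, 264, 108]
t=29: [243, 344, 184, 285]
t=30: [212, 185, 281, 254]
t=31: [150, 251, 91, 192]
t=32: [282, 255, 352, 324]
t=33: [162, 135, 232, 204]
t=34: [307, 408, 248, 349]
t=35: [212, 313, 153, 254]
t=36: [150, 123, 219, 192]
t=37: [282, 384, 223, 324]
t=38: [162, 264, 103, 204]
t=39: [307, 280, 376, 349]
t=40: [212, 185, 281, 254]

Answer: 10
Key observation: The state at step 30, [212, 185, 281, 254], reappears at step 40 — and no state repeats earlier — so the cycle the system enters has period 10.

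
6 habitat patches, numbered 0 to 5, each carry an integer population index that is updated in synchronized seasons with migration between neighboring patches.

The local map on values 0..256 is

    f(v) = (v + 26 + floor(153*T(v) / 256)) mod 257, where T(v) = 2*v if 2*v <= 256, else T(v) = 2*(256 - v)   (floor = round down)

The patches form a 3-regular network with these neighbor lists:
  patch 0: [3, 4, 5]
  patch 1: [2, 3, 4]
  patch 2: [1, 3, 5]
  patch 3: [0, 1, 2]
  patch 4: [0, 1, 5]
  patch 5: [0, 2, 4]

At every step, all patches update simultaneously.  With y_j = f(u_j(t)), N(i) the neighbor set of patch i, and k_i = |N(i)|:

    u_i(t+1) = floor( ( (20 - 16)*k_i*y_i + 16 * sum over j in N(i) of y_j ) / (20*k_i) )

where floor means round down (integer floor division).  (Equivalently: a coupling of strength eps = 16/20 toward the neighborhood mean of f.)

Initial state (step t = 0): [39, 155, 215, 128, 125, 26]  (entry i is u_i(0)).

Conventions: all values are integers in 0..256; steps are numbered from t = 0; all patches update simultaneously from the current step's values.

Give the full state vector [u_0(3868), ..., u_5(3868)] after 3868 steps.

Simulating step by step:
t=0: [39, 155, 215, 128, 125, 26]
t=1: [69, 42, 53, 60, 72, 66]
t=2: [171, 152, 147, 147, 160, 168]
t=3: [43, 45, 44, 44, 42, 43]
t=4: [120, 121, 122, 122, 120, 120]
t=5: [33, 34, 34, 34, 32, 33]
t=6: [98, 98, 99, 99, 98, 98]
t=7: [241, 242, 241, 241, 241, 241]
t=8: [27, 27, 27, 27, 27, 27]
t=9: [85, 85, 85, 85, 85, 85]
t=10: [212, 212, 212, 212, 212, 212]
t=11: [33, 33, 33, 33, 33, 33]
t=12: [98, 98, 98, 98, 98, 98]
t=13: [241, 241, 241, 241, 241, 241]
t=14: [27, 27, 27, 27, 27, 27]

Answer: [212, 212, 212, 212, 212, 212]
Key observation: The state at step 8, [27, 27, 27, 27, 27, 27], reappears at step 14: the system is in a cycle of period 6 from step 8 on.  Therefore the state at step 3868 equals the state at step 8 + ((3868 - 8) mod 6) = 10, which is [212, 212, 212, 212, 212, 212].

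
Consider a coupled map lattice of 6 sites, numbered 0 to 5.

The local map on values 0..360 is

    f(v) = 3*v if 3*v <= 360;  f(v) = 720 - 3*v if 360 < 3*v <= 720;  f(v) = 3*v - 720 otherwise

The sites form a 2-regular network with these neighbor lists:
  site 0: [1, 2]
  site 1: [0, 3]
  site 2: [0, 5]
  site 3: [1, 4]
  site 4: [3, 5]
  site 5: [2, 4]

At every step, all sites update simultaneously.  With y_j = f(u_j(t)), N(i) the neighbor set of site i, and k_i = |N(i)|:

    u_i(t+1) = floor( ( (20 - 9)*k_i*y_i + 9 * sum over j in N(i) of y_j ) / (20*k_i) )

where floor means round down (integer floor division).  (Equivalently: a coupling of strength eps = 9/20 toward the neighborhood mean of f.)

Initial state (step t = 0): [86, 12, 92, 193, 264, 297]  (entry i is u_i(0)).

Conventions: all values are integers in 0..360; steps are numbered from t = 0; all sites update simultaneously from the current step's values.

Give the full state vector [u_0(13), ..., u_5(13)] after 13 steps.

Simulating step by step:
t=0: [86, 12, 92, 193, 264, 297]
t=1: [212, 109, 248, 101, 109, 172]
t=2: [125, 266, 78, 313, 293, 191]
t=3: [259, 169, 239, 173, 169, 169]
t=4: [79, 175, 62, 206, 210, 165]
t=5: [216, 183, 206, 120, 123, 185]
t=6: [101, 191, 109, 315, 311, 192]
t=7: [273, 199, 280, 204, 200, 200]
t=8: [109, 114, 115, 114, 117, 120]
t=9: [334, 338, 344, 344, 351, 354]
t=10: [291, 295, 312, 312, 330, 333]
t=11: [169, 173, 216, 216, 259, 262]
t=12: [178, 174, 102, 97, 62, 65]
t=13: [215, 216, 254, 246, 211, 217]

Answer: [215, 216, 254, 246, 211, 217]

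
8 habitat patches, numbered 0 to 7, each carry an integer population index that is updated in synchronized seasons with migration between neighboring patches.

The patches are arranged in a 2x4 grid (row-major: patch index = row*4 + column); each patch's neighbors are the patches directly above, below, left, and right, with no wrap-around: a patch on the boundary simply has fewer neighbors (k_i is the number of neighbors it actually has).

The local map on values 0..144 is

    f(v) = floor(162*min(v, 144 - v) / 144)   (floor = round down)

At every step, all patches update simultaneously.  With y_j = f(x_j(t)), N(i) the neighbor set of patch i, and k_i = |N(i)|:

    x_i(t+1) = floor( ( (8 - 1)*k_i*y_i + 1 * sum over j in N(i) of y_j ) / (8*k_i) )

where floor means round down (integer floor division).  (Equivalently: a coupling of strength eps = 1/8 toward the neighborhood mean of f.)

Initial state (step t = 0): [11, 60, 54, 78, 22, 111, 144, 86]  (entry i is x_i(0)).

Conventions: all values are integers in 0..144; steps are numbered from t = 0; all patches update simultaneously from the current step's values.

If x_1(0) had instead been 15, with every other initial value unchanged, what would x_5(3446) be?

Answer: x_5(3446) = 77
Key observation: The state at step 24, [78, 76, 74, 73, 80, 77, 74, 72], reappears at step 26: the system is in a cycle of period 2 from step 24 on.  Therefore the state at step 3446 equals the state at step 24 + ((3446 - 24) mod 2) = 24, which is [78, 76, 74, 73, 80, 77, 74, 72].

Derivation:
t=0: [11, 15, 54, 78, 22, 111, 144, 86]
t=1: [13, 18, 56, 72, 24, 34, 6, 61]
t=2: [15, 22, 59, 79, 26, 35, 12, 64]
t=3: [17, 26, 62, 72, 28, 36, 18, 68]
t=4: [20, 30, 65, 79, 30, 38, 25, 72]
t=5: [23, 34, 69, 73, 32, 40, 32, 77]
t=6: [26, 39, 73, 78, 35, 43, 39, 72]
t=7: [30, 44, 75, 74, 38, 47, 46, 78]
t=8: [34, 49, 74, 77, 42, 51, 53, 72]
t=9: [39, 55, 76, 75, 47, 56, 60, 79]
t=10: [44, 60, 75, 76, 52, 62, 67, 72]
t=11: [50, 66, 76, 76, 58, 68, 75, 80]
t=12: [57, 73, 75, 75, 65, 75, 76, 72]
t=13: [65, 78, 77, 77, 72, 76, 76, 80]
t=14: [73, 74, 75, 74, 80, 76, 75, 72]
t=15: [78, 77, 77, 78, 72, 75, 77, 80]
t=16: [74, 75, 74, 73, 80, 77, 74, 72]
t=17: [77, 77, 78, 79, 72, 75, 78, 80]
t=18: [75, 75, 74, 73, 80, 76, 74, 72]
t=19: [76, 77, 78, 79, 72, 75, 78, 80]
t=20: [76, 75, 74, 73, 80, 76, 74, 72]
t=21: [75, 76, 78, 79, 72, 75, 78, 80]
t=22: [77, 76, 74, 73, 80, 77, 74, 72]
t=23: [74, 76, 77, 79, 72, 75, 78, 80]
t=24: [78, 76, 74, 73, 80, 77, 74, 72]
t=25: [74, 75, 77, 79, 72, 75, 78, 80]
t=26: [78, 76, 74, 73, 80, 77, 74, 72]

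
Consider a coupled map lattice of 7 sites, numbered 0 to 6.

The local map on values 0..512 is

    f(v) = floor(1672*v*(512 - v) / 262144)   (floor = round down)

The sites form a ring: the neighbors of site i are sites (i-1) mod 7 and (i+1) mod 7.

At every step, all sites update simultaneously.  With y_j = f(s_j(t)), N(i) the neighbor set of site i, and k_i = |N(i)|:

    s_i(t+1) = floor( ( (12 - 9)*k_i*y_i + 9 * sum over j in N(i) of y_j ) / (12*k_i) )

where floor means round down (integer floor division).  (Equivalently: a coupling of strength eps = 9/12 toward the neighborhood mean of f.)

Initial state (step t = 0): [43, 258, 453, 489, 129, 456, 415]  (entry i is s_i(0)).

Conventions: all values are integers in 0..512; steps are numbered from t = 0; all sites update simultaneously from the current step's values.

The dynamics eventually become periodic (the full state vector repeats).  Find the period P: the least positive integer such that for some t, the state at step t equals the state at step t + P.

Answer: 2
Key observation: The state at step 8, [417, 417, 417, 417, 417, 417, 417], reappears at step 10 — and no state repeats earlier — so the cycle the system enters has period 2.

Derivation:
t=0: [43, 258, 453, 489, 129, 456, 415]
t=1: [284, 216, 225, 199, 166, 254, 172]
t=2: [395, 410, 404, 390, 396, 381, 403]
t=3: [278, 281, 282, 289, 305, 294, 299]
t=4: [411, 413, 412, 408, 407, 405, 409]
t=5: [264, 262, 264, 267, 272, 271, 269]
t=6: [416, 417, 417, 416, 416, 416, 416]
t=7: [253, 252, 252, 253, 254, 254, 254]
t=8: [417, 417, 417, 417, 417, 417, 417]
t=9: [252, 252, 252, 252, 252, 252, 252]
t=10: [417, 417, 417, 417, 417, 417, 417]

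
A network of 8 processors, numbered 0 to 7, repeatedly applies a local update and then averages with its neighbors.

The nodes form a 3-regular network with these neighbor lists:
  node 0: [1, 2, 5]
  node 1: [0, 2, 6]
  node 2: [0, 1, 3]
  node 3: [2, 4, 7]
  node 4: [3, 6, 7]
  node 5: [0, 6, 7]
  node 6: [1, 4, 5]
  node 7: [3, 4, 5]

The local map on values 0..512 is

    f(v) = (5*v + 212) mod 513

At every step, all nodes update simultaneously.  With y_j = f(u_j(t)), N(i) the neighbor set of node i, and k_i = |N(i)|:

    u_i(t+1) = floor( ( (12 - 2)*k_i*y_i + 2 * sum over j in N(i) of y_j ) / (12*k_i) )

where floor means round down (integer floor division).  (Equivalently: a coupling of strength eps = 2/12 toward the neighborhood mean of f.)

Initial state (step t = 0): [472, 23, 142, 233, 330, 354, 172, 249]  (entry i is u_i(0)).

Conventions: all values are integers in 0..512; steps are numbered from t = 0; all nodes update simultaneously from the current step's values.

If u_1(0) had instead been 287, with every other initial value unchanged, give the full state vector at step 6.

Simulating step by step:
t=0: [472, 287, 142, 233, 330, 354, 172, 249]
t=1: [59, 115, 366, 357, 315, 396, 86, 421]
t=2: [473, 291, 488, 438, 254, 166, 144, 267]
t=3: [22, 135, 99, 322, 423, 37, 382, 52]
t=4: [321, 344, 216, 288, 275, 378, 116, 446]
t=5: [271, 373, 265, 133, 83, 94, 259, 336]
t=6: [62, 77, 449, 357, 161, 188, 417, 330]

Answer: [62, 77, 449, 357, 161, 188, 417, 330]
Key observation: This trace re-runs the system from the modified initial state.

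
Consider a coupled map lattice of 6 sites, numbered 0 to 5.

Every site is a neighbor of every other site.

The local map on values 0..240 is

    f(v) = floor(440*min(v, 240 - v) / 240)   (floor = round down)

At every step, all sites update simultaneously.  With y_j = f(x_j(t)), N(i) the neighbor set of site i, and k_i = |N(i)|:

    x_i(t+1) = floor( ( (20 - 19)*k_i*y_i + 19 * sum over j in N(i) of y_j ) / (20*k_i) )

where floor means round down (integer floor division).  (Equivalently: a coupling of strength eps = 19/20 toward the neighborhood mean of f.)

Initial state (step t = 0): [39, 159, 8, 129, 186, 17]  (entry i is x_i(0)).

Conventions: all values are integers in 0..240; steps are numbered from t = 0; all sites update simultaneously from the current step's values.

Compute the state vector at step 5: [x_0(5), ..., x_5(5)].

Simulating step by step:
t=0: [39, 159, 8, 129, 186, 17]
t=1: [97, 86, 105, 79, 93, 103]
t=2: [170, 173, 168, 175, 171, 169]
t=3: [125, 126, 125, 127, 126, 125]
t=4: [209, 209, 209, 209, 209, 209]
t=5: [56, 56, 56, 56, 56, 56]

Answer: [56, 56, 56, 56, 56, 56]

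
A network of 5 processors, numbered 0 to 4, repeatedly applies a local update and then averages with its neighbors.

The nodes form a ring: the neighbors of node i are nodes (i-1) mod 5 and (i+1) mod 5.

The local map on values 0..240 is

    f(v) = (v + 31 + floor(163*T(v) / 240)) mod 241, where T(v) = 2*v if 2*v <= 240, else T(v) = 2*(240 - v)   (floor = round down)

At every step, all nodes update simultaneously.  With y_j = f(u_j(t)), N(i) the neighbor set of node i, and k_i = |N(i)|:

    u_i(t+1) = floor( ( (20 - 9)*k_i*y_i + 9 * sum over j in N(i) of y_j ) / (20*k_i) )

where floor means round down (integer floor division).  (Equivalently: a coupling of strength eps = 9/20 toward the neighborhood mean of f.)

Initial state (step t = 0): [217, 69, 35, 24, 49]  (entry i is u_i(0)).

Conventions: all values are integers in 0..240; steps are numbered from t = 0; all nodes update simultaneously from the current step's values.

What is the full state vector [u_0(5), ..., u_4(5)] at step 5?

Simulating step by step:
t=0: [217, 69, 35, 24, 49]
t=1: [97, 140, 125, 106, 108]
t=2: [34, 55, 62, 47, 37]
t=3: [123, 152, 165, 143, 121]
t=4: [68, 62, 58, 64, 69]
t=5: [188, 177, 172, 180, 189]

Answer: [188, 177, 172, 180, 189]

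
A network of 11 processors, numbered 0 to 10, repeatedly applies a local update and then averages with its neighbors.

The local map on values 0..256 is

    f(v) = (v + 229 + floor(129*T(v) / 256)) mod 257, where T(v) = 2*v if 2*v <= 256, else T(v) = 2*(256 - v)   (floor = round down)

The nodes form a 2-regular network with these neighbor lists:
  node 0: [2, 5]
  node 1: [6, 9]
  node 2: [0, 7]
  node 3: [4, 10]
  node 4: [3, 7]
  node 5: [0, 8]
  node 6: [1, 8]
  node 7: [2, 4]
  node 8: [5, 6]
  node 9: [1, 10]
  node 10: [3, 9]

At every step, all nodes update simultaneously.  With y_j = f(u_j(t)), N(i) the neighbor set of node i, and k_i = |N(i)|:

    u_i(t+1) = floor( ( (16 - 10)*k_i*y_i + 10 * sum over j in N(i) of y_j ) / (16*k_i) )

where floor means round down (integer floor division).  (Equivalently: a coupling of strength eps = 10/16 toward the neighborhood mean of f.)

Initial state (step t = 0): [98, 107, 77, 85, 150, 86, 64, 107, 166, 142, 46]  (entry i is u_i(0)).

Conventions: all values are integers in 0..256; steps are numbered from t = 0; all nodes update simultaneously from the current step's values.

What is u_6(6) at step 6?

Simulating step by step:
t=0: [98, 107, 77, 85, 150, 86, 64, 107, 166, 142, 46]
t=1: [147, 172, 157, 144, 188, 177, 166, 180, 161, 163, 139]
t=2: [228, 228, 228, 228, 228, 228, 228, 228, 228, 228, 228]
t=3: [228, 228, 228, 228, 228, 228, 228, 228, 228, 228, 228]
t=4: [228, 228, 228, 228, 228, 228, 228, 228, 228, 228, 228]
t=5: [228, 228, 228, 228, 228, 228, 228, 228, 228, 228, 228]
t=6: [228, 228, 228, 228, 228, 228, 228, 228, 228, 228, 228]

Answer: u_6(6) = 228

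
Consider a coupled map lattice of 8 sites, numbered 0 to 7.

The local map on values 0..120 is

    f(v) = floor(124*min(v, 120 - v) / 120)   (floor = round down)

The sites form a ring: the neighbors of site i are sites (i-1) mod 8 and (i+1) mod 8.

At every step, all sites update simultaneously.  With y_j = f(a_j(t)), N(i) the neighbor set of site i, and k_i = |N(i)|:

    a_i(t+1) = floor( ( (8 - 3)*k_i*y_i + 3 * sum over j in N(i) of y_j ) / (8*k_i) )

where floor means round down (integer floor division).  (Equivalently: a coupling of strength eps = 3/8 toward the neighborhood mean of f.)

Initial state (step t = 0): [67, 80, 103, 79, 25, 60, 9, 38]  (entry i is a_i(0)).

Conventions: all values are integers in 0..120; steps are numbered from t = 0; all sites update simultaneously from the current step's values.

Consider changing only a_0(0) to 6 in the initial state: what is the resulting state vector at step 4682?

Simulating step by step:
t=0: [6, 80, 103, 79, 25, 60, 9, 38]
t=1: [18, 29, 26, 34, 35, 45, 24, 27]
t=2: [21, 26, 28, 33, 37, 40, 28, 24]
t=3: [22, 25, 28, 33, 37, 38, 29, 24]
t=4: [22, 25, 28, 33, 37, 36, 29, 24]
t=5: [22, 25, 28, 33, 37, 35, 29, 24]
t=6: [22, 25, 28, 33, 36, 35, 29, 24]
t=7: [22, 25, 28, 33, 36, 34, 29, 24]
t=8: [22, 25, 28, 33, 36, 34, 29, 24]

Answer: [22, 25, 28, 33, 36, 34, 29, 24]
Key observation: The state at step 7, [22, 25, 28, 33, 36, 34, 29, 24], reappears at step 8: the system is in a cycle of period 1 from step 7 on.  Therefore the state at step 4682 equals the state at step 7 + ((4682 - 7) mod 1) = 7, which is [22, 25, 28, 33, 36, 34, 29, 24].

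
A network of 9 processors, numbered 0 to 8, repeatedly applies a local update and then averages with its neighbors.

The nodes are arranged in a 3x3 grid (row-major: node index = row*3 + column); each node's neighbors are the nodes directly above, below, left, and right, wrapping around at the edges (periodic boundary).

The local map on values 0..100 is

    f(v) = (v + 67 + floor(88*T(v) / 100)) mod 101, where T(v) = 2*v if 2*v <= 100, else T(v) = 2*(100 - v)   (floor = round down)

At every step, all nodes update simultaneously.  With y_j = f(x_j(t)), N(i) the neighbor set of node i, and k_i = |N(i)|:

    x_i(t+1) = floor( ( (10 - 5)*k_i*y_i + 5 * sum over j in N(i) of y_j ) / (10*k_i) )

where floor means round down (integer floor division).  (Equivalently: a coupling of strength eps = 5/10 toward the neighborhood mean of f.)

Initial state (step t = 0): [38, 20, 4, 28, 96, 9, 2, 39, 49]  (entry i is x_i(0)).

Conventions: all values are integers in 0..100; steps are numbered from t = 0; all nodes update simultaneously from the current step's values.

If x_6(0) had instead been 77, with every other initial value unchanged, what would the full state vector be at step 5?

Simulating step by step:
t=0: [38, 20, 4, 28, 96, 9, 77, 39, 49]
t=1: [63, 46, 61, 60, 63, 69, 64, 58, 40]
t=2: [94, 93, 91, 94, 93, 89, 91, 92, 84]
t=3: [70, 71, 72, 70, 71, 73, 72, 72, 75]
t=4: [87, 87, 86, 87, 87, 86, 87, 87, 85]
t=5: [75, 75, 75, 75, 75, 75, 75, 75, 76]

Answer: [75, 75, 75, 75, 75, 75, 75, 75, 76]
Key observation: This trace re-runs the system from the modified initial state.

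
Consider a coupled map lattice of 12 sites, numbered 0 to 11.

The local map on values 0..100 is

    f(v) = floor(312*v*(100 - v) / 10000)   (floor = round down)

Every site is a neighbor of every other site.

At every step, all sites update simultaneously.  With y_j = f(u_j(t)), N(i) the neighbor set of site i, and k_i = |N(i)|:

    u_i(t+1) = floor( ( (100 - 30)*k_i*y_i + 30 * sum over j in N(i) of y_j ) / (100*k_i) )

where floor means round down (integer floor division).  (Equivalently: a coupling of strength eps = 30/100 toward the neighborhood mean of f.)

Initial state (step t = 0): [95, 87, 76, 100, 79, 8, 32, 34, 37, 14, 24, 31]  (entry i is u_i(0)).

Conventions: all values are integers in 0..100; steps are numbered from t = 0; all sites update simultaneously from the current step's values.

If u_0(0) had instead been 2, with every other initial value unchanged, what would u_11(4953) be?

Answer: u_11(4953) = 65
Key observation: The state at step 10, [70, 70, 70, 70, 70, 70, 70, 70, 70, 70, 70, 70], reappears at step 12: the system is in a cycle of period 2 from step 10 on.  Therefore the state at step 4953 equals the state at step 10 + ((4953 - 10) mod 2) = 11, which is [65, 65, 65, 65, 65, 65, 65, 65, 65, 65, 65, 65].

Derivation:
t=0: [2, 87, 76, 100, 79, 8, 32, 34, 37, 14, 24, 31]
t=1: [18, 38, 52, 14, 48, 29, 59, 61, 63, 39, 52, 59]
t=2: [53, 71, 74, 47, 74, 65, 72, 72, 70, 72, 74, 72]
t=3: [73, 64, 61, 73, 61, 68, 63, 63, 65, 63, 61, 63]
t=4: [63, 70, 72, 63, 72, 67, 71, 71, 70, 71, 72, 71]
t=5: [69, 65, 63, 69, 63, 67, 64, 64, 65, 64, 63, 64]
t=6: [67, 70, 71, 67, 71, 68, 70, 70, 70, 70, 71, 70]
t=7: [67, 65, 64, 67, 64, 66, 65, 65, 65, 65, 64, 65]
t=8: [68, 69, 70, 68, 70, 69, 69, 69, 69, 69, 70, 69]
t=9: [66, 65, 65, 66, 65, 65, 65, 65, 65, 65, 65, 65]
t=10: [70, 70, 70, 70, 70, 70, 70, 70, 70, 70, 70, 70]
t=11: [65, 65, 65, 65, 65, 65, 65, 65, 65, 65, 65, 65]
t=12: [70, 70, 70, 70, 70, 70, 70, 70, 70, 70, 70, 70]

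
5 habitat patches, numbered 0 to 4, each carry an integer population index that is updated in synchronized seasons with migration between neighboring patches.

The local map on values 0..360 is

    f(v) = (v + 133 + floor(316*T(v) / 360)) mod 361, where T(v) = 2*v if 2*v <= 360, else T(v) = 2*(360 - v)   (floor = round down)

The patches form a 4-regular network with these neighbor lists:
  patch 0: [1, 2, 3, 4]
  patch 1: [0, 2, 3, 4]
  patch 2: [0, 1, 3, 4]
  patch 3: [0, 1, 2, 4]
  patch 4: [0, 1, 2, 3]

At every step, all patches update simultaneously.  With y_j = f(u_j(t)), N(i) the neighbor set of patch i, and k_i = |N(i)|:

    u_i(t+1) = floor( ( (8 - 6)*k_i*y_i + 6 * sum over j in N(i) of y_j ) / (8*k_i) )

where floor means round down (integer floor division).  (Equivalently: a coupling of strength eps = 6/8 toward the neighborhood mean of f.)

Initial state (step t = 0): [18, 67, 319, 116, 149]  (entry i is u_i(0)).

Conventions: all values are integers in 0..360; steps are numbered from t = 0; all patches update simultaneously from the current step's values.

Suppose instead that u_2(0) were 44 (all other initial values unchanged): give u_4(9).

Answer: u_4(9) = 227
Key observation: This trace re-runs the system from the modified initial state.

Derivation:
t=0: [18, 67, 44, 116, 149]
t=1: [203, 212, 208, 198, 203]
t=2: [248, 248, 248, 248, 248]
t=3: [216, 216, 216, 216, 216]
t=4: [240, 240, 240, 240, 240]
t=5: [222, 222, 222, 222, 222]
t=6: [236, 236, 236, 236, 236]
t=7: [225, 225, 225, 225, 225]
t=8: [234, 234, 234, 234, 234]
t=9: [227, 227, 227, 227, 227]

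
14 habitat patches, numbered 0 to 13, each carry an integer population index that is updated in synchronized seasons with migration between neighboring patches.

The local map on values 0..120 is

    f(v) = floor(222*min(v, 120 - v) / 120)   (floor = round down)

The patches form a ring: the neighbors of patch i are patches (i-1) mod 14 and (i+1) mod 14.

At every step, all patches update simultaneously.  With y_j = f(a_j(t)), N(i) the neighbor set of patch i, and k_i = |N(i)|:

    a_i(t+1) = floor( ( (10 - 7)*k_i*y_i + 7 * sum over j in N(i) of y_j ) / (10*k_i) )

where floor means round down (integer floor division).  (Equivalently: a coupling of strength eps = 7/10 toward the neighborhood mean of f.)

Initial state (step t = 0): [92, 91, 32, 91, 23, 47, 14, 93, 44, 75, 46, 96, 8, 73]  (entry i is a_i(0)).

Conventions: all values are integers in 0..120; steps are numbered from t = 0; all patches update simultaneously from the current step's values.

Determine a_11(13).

Simulating step by step:
t=0: [92, 91, 32, 91, 23, 47, 14, 93, 44, 75, 46, 96, 8, 73]
t=1: [63, 54, 54, 51, 61, 49, 54, 51, 70, 83, 69, 47, 49, 48]
t=2: [96, 101, 97, 101, 97, 99, 94, 95, 84, 85, 82, 90, 87, 94]
t=3: [42, 40, 37, 39, 38, 42, 43, 53, 58, 66, 62, 62, 54, 51]
t=4: [81, 72, 71, 69, 73, 75, 84, 94, 101, 104, 104, 104, 100, 89]
t=5: [72, 83, 90, 89, 87, 78, 65, 49, 37, 31, 29, 31, 41, 55]
t=6: [85, 70, 60, 57, 65, 79, 88, 86, 71, 59, 55, 61, 77, 87]
t=7: [72, 88, 102, 105, 93, 78, 65, 70, 86, 99, 106, 95, 83, 68]
t=8: [80, 60, 40, 36, 51, 75, 89, 84, 64, 41, 36, 46, 70, 83]
t=9: [84, 85, 84, 78, 80, 77, 69, 75, 80, 81, 75, 80, 81, 78]
t=10: [69, 65, 69, 72, 76, 82, 84, 83, 76, 76, 76, 76, 74, 71]
t=11: [95, 96, 94, 87, 79, 72, 68, 71, 76, 81, 81, 82, 85, 89]
t=12: [49, 46, 51, 61, 74, 86, 91, 88, 81, 75, 71, 68, 63, 55]
t=13: [92, 89, 96, 95, 85, 66, 58, 61, 71, 81, 89, 97, 100, 98]

Answer: a_11(13) = 97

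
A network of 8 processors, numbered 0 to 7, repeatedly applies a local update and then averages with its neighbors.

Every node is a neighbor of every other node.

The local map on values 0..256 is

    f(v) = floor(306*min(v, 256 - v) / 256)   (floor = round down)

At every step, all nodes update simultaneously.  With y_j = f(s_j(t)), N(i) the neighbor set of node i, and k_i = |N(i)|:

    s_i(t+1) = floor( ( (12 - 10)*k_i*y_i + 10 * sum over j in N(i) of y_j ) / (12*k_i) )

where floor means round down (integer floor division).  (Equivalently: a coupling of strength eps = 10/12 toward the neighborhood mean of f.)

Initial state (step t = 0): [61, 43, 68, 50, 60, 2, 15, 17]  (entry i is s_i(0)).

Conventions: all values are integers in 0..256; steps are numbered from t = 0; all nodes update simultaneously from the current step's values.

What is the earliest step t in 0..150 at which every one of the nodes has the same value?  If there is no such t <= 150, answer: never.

Simulating step by step:
t=0: [61, 43, 68, 50, 60, 2, 15, 17]  (not all equal)
t=1: [47, 46, 48, 47, 47, 44, 45, 45]  (not all equal)
t=2: [54, 54, 54, 54, 54, 54, 54, 54]  (all equal)

Answer: 2
Key observation: Synchronization is absorbing here: once all nodes are equal they stay equal, and step 2 is the first all-equal step.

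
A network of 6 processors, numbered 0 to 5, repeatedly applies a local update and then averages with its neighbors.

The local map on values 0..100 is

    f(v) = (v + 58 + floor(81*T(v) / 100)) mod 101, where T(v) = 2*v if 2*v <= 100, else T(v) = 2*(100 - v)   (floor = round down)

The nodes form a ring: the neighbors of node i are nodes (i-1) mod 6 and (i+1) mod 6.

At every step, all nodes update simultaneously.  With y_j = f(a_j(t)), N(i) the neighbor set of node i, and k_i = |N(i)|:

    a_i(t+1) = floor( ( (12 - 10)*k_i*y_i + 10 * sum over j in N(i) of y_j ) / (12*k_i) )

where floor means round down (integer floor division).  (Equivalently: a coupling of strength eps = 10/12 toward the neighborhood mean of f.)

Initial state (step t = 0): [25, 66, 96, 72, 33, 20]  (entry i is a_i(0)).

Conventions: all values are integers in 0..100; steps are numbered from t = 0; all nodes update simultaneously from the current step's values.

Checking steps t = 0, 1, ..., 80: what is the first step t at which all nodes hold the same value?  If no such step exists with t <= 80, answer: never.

Answer: 7
Key observation: Synchronization is absorbing here: once all nodes are equal they stay equal, and step 7 is the first all-equal step.

Derivation:
t=0: [25, 66, 96, 72, 33, 20]  (not all equal)
t=1: [39, 46, 73, 54, 41, 28]  (not all equal)
t=2: [54, 67, 79, 71, 58, 56]  (not all equal)
t=3: [81, 77, 74, 76, 79, 84]  (not all equal)
t=4: [68, 70, 71, 71, 68, 68]  (not all equal)
t=5: [75, 75, 74, 74, 75, 76]  (not all equal)
t=6: [71, 72, 72, 72, 72, 71]  (not all equal)
t=7: [74, 74, 74, 74, 74, 74]  (all equal)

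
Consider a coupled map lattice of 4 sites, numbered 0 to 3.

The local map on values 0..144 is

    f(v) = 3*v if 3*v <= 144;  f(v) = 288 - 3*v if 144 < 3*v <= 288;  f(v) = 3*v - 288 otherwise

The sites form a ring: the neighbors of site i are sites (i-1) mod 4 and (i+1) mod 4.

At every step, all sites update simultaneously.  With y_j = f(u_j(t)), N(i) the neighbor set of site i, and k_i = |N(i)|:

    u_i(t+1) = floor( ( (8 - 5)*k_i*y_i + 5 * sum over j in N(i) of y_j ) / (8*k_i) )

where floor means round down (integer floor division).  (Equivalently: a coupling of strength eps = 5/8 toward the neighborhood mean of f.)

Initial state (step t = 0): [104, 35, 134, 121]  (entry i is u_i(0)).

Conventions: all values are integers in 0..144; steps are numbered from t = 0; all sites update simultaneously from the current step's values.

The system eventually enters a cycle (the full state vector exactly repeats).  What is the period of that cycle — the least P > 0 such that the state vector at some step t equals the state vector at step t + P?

Answer: 8
Key observation: The state at step 125, [9, 9, 9, 9], reappears at step 133 — and no state repeats earlier — so the cycle the system enters has period 8.

Derivation:
t=0: [104, 35, 134, 121]
t=1: [65, 82, 99, 71]
t=2: [71, 47, 39, 60]
t=3: [105, 112, 121, 100]
t=4: [28, 49, 46, 36]
t=5: [109, 122, 129, 109]
t=6: [51, 72, 73, 57]
t=7: [109, 90, 84, 107]
t=8: [30, 30, 29, 35]
t=9: [94, 89, 93, 94]
t=10: [10, 12, 11, 6]
t=11: [28, 33, 29, 26]
t=12: [86, 90, 87, 82]
t=13: [30, 24, 28, 33]
t=14: [87, 81, 84, 91]
t=15: [28, 36, 32, 25]
t=16: [88, 96, 93, 84]
t=17: [20, 10, 14, 23]
t=18: [53, 43, 46, 57]
t=19: [125, 131, 128, 127]
t=20: [94, 96, 97, 92]
t=21: [6, 2, 4, 7]
t=22: [15, 11, 12, 17]
t=23: [43, 37, 39, 44]
t=24: [124, 118, 119, 126]
t=25: [80, 72, 74, 81]
t=26: [54, 62, 61, 52]
t=27: [120, 110, 112, 121]
t=28: [63, 53, 54, 65]
t=29: [106, 118, 116, 105]
t=30: [40, 52, 51, 38]
t=31: [121, 129, 127, 122]
t=32: [83, 89, 90, 81]
t=33: [35, 25, 27, 34]
t=34: [94, 86, 85, 96]
t=35: [11, 23, 21, 12]
t=36: [45, 55, 56, 43]
t=37: [129, 125, 123, 128]
t=38: [94, 88, 87, 92]
t=39: [13, 19, 21, 14]
t=40: [45, 53, 54, 47]
t=41: [135, 129, 131, 134]
t=42: [110, 106, 105, 112]
t=43: [40, 32, 34, 39]
t=44: [111, 105, 104, 113]
t=45: [41, 31, 33, 40]
t=46: [112, 104, 103, 114]
t=47: [42, 30, 32, 41]
t=48: [113, 103, 102, 115]
t=49: [43, 29, 31, 42]
t=50: [114, 102, 101, 116]
t=51: [44, 28, 30, 44]
t=52: [117, 100, 101, 118]
t=53: [48, 28, 30, 49]
t=54: [124, 104, 104, 126]
t=55: [67, 42, 44, 67]
t=56: [99, 115, 116, 101]
t=57: [25, 42, 45, 27]
t=58: [92, 112, 115, 96]
t=59: [19, 39, 36, 21]
t=60: [77, 95, 96, 75]
t=61: [42, 18, 20, 41]
t=62: [102, 78, 77, 104]
t=63: [31, 43, 45, 32]
t=64: [105, 119, 120, 107]
t=65: [42, 56, 58, 43]
t=66: [125, 120, 120, 123]
t=67: [80, 76, 74, 80]
t=68: [51, 58, 58, 53]
t=69: [126, 120, 118, 126]
t=70: [84, 75, 75, 82]
t=71: [46, 54, 56, 46]
t=72: [134, 127, 127, 132]
t=73: [105, 99, 97, 105]
t=74: [21, 12, 12, 19]
t=75: [52, 44, 42, 52]
t=76: [132, 130, 129, 130]
t=77: [104, 102, 100, 102]
t=78: [20, 18, 15, 18]
t=79: [56, 53, 50, 53]
t=80: [125, 129, 132, 129]
t=81: [94, 98, 102, 98]
t=82: [6, 9, 10, 9]
t=83: [23, 25, 28, 25]
t=84: [72, 75, 78, 75]
t=85: [66, 63, 59, 63]
t=86: [95, 99, 103, 99]
t=87: [6, 10, 13, 10]
t=88: [25, 29, 33, 29]
t=89: [82, 87, 91, 87]
t=90: [32, 27, 22, 27]
t=91: [86, 81, 75, 81]
t=92: [39, 45, 51, 45]
t=93: [128, 129, 135, 129]
t=94: [97, 103, 105, 103]
t=95: [14, 17, 23, 17]
t=96: [47, 53, 57, 53]
t=97: [133, 129, 124, 129]
t=98: [103, 98, 93, 98]
t=99: [11, 11, 7, 11]
t=100: [33, 29, 28, 29]
t=101: [91, 89, 85, 89]
t=102: [18, 22, 25, 22]
t=103: [61, 65, 69, 65]
t=104: [97, 93, 88, 93]
t=105: [6, 11, 14, 11]
t=106: [27, 31, 36, 31]
t=107: [88, 93, 98, 93]
t=108: [14, 12, 7, 12]
t=109: [38, 33, 30, 33]
t=110: [104, 100, 95, 100]
t=111: [16, 12, 8, 12]
t=112: [40, 36, 31, 36]
t=113: [112, 107, 102, 107]
t=114: [38, 33, 27, 33]
t=115: [104, 98, 92, 98]
t=116: [12, 13, 8, 13]
t=117: [37, 33, 33, 33]
t=118: [103, 102, 99, 102]
t=119: [19, 16, 14, 16]
t=120: [51, 48, 45, 48]
t=121: [140, 138, 140, 138]
t=122: [128, 129, 128, 129]
t=123: [97, 97, 97, 97]
t=124: [3, 3, 3, 3]
t=125: [9, 9, 9, 9]
t=126: [27, 27, 27, 27]
t=127: [81, 81, 81, 81]
t=128: [45, 45, 45, 45]
t=129: [135, 135, 135, 135]
t=130: [117, 117, 117, 117]
t=131: [63, 63, 63, 63]
t=132: [99, 99, 99, 99]
t=133: [9, 9, 9, 9]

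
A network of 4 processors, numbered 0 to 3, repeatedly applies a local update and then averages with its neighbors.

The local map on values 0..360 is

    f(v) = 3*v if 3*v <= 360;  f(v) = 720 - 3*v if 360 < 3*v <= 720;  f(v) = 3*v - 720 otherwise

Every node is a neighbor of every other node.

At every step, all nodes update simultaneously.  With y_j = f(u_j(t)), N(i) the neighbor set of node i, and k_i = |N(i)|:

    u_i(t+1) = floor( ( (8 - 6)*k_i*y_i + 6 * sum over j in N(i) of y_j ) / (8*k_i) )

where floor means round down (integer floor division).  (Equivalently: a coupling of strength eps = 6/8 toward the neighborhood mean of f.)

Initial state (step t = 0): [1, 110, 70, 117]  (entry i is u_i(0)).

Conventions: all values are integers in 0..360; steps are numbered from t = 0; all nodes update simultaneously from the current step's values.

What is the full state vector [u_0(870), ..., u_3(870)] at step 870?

Simulating step by step:
t=0: [1, 110, 70, 117]
t=1: [223, 223, 223, 223]
t=2: [51, 51, 51, 51]
t=3: [153, 153, 153, 153]
t=4: [261, 261, 261, 261]
t=5: [63, 63, 63, 63]
t=6: [189, 189, 189, 189]
t=7: [153, 153, 153, 153]

Answer: [189, 189, 189, 189]
Key observation: The state at step 3, [153, 153, 153, 153], reappears at step 7: the system is in a cycle of period 4 from step 3 on.  Therefore the state at step 870 equals the state at step 3 + ((870 - 3) mod 4) = 6, which is [189, 189, 189, 189].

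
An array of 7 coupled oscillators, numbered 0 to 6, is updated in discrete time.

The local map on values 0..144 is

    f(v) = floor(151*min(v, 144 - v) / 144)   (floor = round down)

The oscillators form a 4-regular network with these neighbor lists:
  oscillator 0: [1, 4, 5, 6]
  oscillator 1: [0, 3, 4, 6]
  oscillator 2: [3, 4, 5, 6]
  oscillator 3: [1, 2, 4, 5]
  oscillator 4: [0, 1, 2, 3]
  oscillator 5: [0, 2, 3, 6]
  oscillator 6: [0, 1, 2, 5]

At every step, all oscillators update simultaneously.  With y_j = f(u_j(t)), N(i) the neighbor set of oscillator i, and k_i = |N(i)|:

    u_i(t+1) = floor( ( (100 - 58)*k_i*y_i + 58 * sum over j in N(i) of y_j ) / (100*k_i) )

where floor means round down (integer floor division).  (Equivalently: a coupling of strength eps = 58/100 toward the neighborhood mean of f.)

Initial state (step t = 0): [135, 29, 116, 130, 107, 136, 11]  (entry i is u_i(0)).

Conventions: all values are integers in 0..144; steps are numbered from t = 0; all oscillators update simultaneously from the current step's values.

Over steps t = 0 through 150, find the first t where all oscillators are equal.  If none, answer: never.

Answer: 7
Key observation: Synchronization is absorbing here: once all oscillators are equal they stay equal, and step 7 is the first all-equal step.

Derivation:
t=0: [135, 29, 116, 130, 107, 136, 11]  (not all equal)
t=1: [16, 23, 22, 21, 27, 12, 15]  (not all equal)
t=2: [18, 21, 20, 21, 24, 16, 17]  (not all equal)
t=3: [19, 21, 20, 21, 22, 17, 18]  (not all equal)
t=4: [19, 21, 20, 21, 21, 18, 18]  (not all equal)
t=5: [19, 20, 20, 21, 21, 19, 19]  (not all equal)
t=6: [19, 20, 20, 20, 20, 19, 19]  (not all equal)
t=7: [19, 19, 19, 19, 19, 19, 19]  (all equal)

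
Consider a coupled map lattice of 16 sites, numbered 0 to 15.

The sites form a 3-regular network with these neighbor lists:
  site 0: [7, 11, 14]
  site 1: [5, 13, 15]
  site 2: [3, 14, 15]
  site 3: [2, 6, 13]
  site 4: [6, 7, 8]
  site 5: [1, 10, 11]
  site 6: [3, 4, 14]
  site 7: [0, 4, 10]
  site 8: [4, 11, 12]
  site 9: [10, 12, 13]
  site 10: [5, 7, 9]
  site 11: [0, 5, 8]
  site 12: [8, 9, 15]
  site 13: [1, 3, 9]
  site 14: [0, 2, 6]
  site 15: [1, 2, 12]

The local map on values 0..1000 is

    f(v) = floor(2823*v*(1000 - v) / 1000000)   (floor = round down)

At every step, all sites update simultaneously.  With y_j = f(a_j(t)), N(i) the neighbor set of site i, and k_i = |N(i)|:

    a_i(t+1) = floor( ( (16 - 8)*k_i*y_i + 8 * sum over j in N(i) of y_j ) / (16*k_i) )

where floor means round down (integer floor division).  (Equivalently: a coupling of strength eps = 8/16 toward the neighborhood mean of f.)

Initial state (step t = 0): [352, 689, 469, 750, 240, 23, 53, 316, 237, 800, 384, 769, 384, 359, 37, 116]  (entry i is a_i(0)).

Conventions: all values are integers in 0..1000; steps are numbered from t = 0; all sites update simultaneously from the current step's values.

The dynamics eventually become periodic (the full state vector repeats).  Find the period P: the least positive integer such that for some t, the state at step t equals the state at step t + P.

Answer: 2
Key observation: The state at step 14, [648, 648, 648, 648, 648, 648, 648, 648, 648, 648, 648, 648, 648, 648, 648, 648], reappears at step 16 — and no state repeats earlier — so the cycle the system enters has period 2.

Derivation:
t=0: [352, 689, 469, 750, 240, 23, 53, 316, 237, 800, 384, 769, 384, 359, 37, 116]
t=1: [523, 468, 504, 513, 467, 326, 261, 609, 535, 556, 520, 453, 541, 588, 297, 473]
t=2: [678, 685, 685, 674, 670, 660, 604, 687, 701, 696, 683, 687, 700, 692, 620, 702]
t=3: [621, 608, 617, 624, 624, 621, 655, 612, 599, 599, 611, 610, 592, 604, 649, 596]
t=4: [662, 672, 664, 660, 661, 667, 646, 667, 674, 676, 670, 669, 679, 672, 649, 676]
t=5: [631, 622, 630, 632, 631, 625, 640, 628, 622, 619, 624, 625, 616, 623, 639, 620]
t=6: [657, 663, 657, 656, 657, 661, 652, 658, 662, 664, 661, 660, 665, 662, 653, 663]
t=7: [635, 630, 635, 636, 635, 631, 638, 634, 631, 629, 632, 633, 629, 631, 638, 630]
t=8: [653, 657, 654, 653, 654, 656, 651, 654, 656, 657, 656, 655, 657, 656, 652, 657]
t=9: [638, 636, 638, 638, 638, 636, 640, 638, 637, 636, 637, 637, 636, 637, 639, 636]
t=10: [651, 652, 651, 651, 651, 652, 650, 651, 652, 652, 652, 652, 652, 652, 650, 652]
t=11: [641, 640, 641, 641, 641, 640, 641, 640, 640, 640, 640, 640, 640, 640, 641, 640]
t=12: [649, 650, 649, 649, 649, 650, 649, 649, 649, 650, 650, 649, 650, 649, 649, 649]
t=13: [643, 642, 643, 643, 643, 642, 643, 642, 642, 642, 642, 642, 642, 642, 643, 642]
t=14: [648, 648, 648, 648, 648, 648, 648, 648, 648, 648, 648, 648, 648, 648, 648, 648]
t=15: [643, 643, 643, 643, 643, 643, 643, 643, 643, 643, 643, 643, 643, 643, 643, 643]
t=16: [648, 648, 648, 648, 648, 648, 648, 648, 648, 648, 648, 648, 648, 648, 648, 648]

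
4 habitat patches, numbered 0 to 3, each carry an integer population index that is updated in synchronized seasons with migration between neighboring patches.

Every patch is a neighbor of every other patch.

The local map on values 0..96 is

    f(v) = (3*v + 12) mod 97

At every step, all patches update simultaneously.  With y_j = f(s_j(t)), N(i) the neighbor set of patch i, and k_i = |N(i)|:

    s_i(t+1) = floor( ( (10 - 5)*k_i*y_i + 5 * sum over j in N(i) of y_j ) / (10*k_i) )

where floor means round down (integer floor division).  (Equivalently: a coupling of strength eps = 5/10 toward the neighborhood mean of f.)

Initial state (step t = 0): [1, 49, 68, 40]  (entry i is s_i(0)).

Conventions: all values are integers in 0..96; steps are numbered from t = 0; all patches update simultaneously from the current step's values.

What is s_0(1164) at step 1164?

Simulating step by step:
t=0: [1, 49, 68, 40]
t=1: [27, 43, 29, 34]
t=2: [57, 40, 26, 31]
t=3: [65, 48, 66, 39]
t=4: [24, 39, 25, 30]
t=5: [62, 45, 63, 36]
t=6: [15, 30, 16, 21]
t=7: [51, 34, 52, 57]
t=8: [63, 46, 64, 69]
t=9: [18, 33, 19, 24]
t=10: [60, 43, 61, 66]
t=11: [57, 40, 26, 31]

Answer: s_0(1164) = 65
Key observation: The state at step 2, [57, 40, 26, 31], reappears at step 11: the system is in a cycle of period 9 from step 2 on.  Therefore the state at step 1164 equals the state at step 2 + ((1164 - 2) mod 9) = 3, which is [65, 48, 66, 39].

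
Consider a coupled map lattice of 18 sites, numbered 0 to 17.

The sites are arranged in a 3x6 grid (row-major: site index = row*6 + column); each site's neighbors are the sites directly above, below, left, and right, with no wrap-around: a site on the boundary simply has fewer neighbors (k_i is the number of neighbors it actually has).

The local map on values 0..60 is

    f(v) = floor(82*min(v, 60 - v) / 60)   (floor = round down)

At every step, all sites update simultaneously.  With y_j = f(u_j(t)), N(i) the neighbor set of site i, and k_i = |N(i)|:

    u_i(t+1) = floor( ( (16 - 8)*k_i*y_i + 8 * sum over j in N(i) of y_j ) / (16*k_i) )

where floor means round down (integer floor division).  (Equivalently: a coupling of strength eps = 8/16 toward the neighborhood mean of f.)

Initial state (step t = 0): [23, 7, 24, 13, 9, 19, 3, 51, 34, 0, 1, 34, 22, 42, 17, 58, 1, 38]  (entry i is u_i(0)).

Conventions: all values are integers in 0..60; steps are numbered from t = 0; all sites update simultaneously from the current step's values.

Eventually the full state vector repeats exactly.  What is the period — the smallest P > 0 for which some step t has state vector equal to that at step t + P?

Simulating step by step:
t=0: [23, 7, 24, 13, 9, 19, 3, 51, 34, 0, 1, 34, 22, 42, 17, 58, 1, 38]
t=1: [18, 17, 26, 15, 13, 24, 14, 15, 25, 6, 6, 26, 22, 22, 21, 5, 6, 24]
t=2: [22, 24, 30, 20, 18, 29, 21, 23, 28, 12, 12, 29, 27, 28, 25, 10, 11, 26]
t=3: [30, 33, 36, 27, 25, 35, 30, 32, 34, 19, 19, 34, 34, 35, 31, 17, 18, 31]
t=4: [39, 36, 33, 33, 32, 34, 39, 37, 34, 27, 27, 33, 36, 35, 34, 26, 26, 34]
t=5: [29, 31, 35, 36, 36, 36, 29, 31, 34, 35, 36, 35, 31, 33, 34, 35, 35, 35]
t=6: [39, 38, 34, 32, 32, 32, 39, 38, 35, 33, 32, 33, 38, 36, 35, 34, 33, 34]
t=7: [28, 30, 34, 37, 38, 37, 28, 30, 33, 36, 37, 36, 30, 31, 33, 35, 36, 35]
t=8: [38, 39, 35, 31, 30, 31, 39, 39, 36, 32, 31, 32, 39, 39, 36, 33, 32, 33]
t=9: [29, 29, 33, 38, 40, 39, 28, 28, 32, 37, 38, 38, 28, 28, 32, 36, 37, 37]
t=10: [38, 38, 35, 30, 28, 28, 38, 38, 36, 31, 29, 29, 38, 38, 37, 32, 31, 30]
t=11: [30, 30, 34, 39, 38, 38, 30, 30, 32, 38, 38, 39, 30, 30, 32, 37, 39, 40]
t=12: [41, 40, 35, 29, 29, 29, 41, 40, 37, 30, 29, 28, 41, 40, 37, 31, 28, 27]
t=13: [25, 27, 33, 38, 39, 38, 25, 27, 32, 39, 39, 38, 25, 27, 31, 37, 38, 37]
t=14: [34, 35, 35, 30, 28, 29, 34, 36, 36, 29, 28, 29, 34, 36, 37, 31, 30, 30]
t=15: [34, 33, 34, 39, 38, 38, 34, 32, 33, 38, 38, 39, 34, 32, 32, 38, 40, 40]
t=16: [35, 36, 34, 29, 29, 29, 35, 37, 35, 30, 29, 28, 35, 37, 36, 30, 28, 27]
t=17: [33, 32, 35, 38, 39, 38, 33, 31, 34, 39, 39, 38, 33, 31, 33, 39, 38, 37]
t=18: [36, 37, 34, 30, 28, 29, 36, 38, 34, 29, 28, 29, 36, 38, 35, 29, 29, 30]
t=19: [31, 31, 35, 39, 38, 38, 31, 31, 34, 38, 38, 39, 31, 31, 34, 38, 39, 40]
t=20: [39, 38, 34, 29, 29, 29, 39, 38, 34, 30, 29, 28, 39, 38, 34, 30, 28, 27]
t=21: [28, 30, 34, 38, 39, 38, 28, 30, 35, 39, 39, 38, 28, 30, 35, 39, 38, 37]
t=22: [38, 39, 35, 30, 28, 29, 38, 39, 34, 29, 28, 29, 38, 39, 34, 29, 29, 30]
t=23: [29, 29, 34, 39, 38, 38, 29, 29, 34, 38, 38, 39, 29, 29, 34, 38, 39, 40]
t=24: [39, 38, 34, 29, 29, 29, 39, 38, 34, 30, 29, 28, 39, 38, 34, 30, 28, 27]

Answer: 4
Key observation: The state at step 20, [39, 38, 34, 29, 29, 29, 39, 38, 34, 30, 29, 28, 39, 38, 34, 30, 28, 27], reappears at step 24 — and no state repeats earlier — so the cycle the system enters has period 4.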